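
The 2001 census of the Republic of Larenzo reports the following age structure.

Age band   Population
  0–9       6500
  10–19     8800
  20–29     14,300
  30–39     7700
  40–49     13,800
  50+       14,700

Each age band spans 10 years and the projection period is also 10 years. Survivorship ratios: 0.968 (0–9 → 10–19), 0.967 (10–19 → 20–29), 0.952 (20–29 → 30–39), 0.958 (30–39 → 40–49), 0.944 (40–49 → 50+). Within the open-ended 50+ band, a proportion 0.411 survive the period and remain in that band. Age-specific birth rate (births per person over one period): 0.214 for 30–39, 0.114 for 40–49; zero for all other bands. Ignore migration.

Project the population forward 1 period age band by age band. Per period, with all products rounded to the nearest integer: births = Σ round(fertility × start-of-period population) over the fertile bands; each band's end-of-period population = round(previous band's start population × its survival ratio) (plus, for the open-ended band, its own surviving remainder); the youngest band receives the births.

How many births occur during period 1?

[period 1]
Births: 7700 × 0.214 = 1648  |  13800 × 0.114 = 1573 → total 3221
10–19: 6500 × 0.968 = 6292
20–29: 8800 × 0.967 = 8510
30–39: 14300 × 0.952 = 13614
40–49: 7700 × 0.958 = 7377
50+: 13800 × 0.944 + 14700 × 0.411 = 13027 + 6042 = 19069
Population now: 0–9=3221, 10–19=6292, 20–29=8510, 30–39=13614, 40–49=7377, 50+=19069

3221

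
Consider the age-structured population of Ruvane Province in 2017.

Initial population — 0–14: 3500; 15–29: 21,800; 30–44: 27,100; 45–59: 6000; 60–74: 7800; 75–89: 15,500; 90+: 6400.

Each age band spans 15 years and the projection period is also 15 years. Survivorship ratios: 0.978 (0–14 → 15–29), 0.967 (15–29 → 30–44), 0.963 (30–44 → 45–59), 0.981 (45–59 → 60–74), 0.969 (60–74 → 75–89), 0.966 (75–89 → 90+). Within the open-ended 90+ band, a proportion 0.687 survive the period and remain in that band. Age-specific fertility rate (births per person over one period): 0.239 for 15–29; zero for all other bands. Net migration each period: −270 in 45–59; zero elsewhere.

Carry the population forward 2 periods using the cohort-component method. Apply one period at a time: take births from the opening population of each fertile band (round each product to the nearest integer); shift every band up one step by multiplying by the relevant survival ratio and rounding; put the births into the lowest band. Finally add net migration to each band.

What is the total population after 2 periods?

Period 1:
Births: 21800 × 0.239 = 5210
15–29: 3500 × 0.978 = 3423
30–44: 21800 × 0.967 = 21081
45–59: 27100 × 0.963 = 26097
60–74: 6000 × 0.981 = 5886
75–89: 7800 × 0.969 = 7558
90+: 15500 × 0.966 + 6400 × 0.687 = 14973 + 4397 = 19370
Net migration: 45–59 − 270 → 25827
Giving 5210 / 3423 / 21081 / 25827 / 5886 / 7558 / 19370.
Period 2:
Births: 3423 × 0.239 = 818
15–29: 5210 × 0.978 = 5095
30–44: 3423 × 0.967 = 3310
45–59: 21081 × 0.963 = 20301
60–74: 25827 × 0.981 = 25336
75–89: 5886 × 0.969 = 5704
90+: 7558 × 0.966 + 19370 × 0.687 = 7301 + 13307 = 20608
Net migration: 45–59 − 270 → 20031
Giving 818 / 5095 / 3310 / 20031 / 25336 / 5704 / 20608.
Total after period 2: 818 + 5095 + 3310 + 20031 + 25336 + 5704 + 20608 = 80902

80902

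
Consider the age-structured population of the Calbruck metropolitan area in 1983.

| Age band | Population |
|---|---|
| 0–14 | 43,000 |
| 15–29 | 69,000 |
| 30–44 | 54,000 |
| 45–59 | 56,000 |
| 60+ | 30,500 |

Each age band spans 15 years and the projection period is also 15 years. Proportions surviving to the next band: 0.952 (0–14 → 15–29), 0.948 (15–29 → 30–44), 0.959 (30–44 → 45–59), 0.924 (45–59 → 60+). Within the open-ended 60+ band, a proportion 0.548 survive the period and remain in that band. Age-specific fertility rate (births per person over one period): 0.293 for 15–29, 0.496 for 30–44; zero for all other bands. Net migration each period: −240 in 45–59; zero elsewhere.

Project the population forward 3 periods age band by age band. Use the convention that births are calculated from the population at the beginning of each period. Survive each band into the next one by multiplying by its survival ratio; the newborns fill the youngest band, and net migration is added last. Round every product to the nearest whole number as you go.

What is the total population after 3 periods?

(Bands numbered youngest = 1 to oldest = 5.)
[period 1]
Births: 69000 × 0.293 = 20217, 54000 × 0.496 = 26784 — total 47001
Band 2: 43000 × 0.952 = 40936
Band 3: 69000 × 0.948 = 65412
Band 4: 54000 × 0.959 = 51786
Band 5: 56000 × 0.924 + 30500 × 0.548 = 51744 + 16714 = 68458
Net migration: Band 4 − 240 → 51546
Population now: 0–14=47001, 15–29=40936, 30–44=65412, 45–59=51546, 60+=68458
[period 2]
Births: 40936 × 0.293 = 11994, 65412 × 0.496 = 32444 — total 44438
Band 2: 47001 × 0.952 = 44745
Band 3: 40936 × 0.948 = 38807
Band 4: 65412 × 0.959 = 62730
Band 5: 51546 × 0.924 + 68458 × 0.548 = 47629 + 37515 = 85144
Net migration: Band 4 − 240 → 62490
Population now: 0–14=44438, 15–29=44745, 30–44=38807, 45–59=62490, 60+=85144
[period 3]
Births: 44745 × 0.293 = 13110, 38807 × 0.496 = 19248 — total 32358
Band 2: 44438 × 0.952 = 42305
Band 3: 44745 × 0.948 = 42418
Band 4: 38807 × 0.959 = 37216
Band 5: 62490 × 0.924 + 85144 × 0.548 = 57741 + 46659 = 104400
Net migration: Band 4 − 240 → 36976
Population now: 0–14=32358, 15–29=42305, 30–44=42418, 45–59=36976, 60+=104400
Total after period 3: 32358 + 42305 + 42418 + 36976 + 104400 = 258457

258457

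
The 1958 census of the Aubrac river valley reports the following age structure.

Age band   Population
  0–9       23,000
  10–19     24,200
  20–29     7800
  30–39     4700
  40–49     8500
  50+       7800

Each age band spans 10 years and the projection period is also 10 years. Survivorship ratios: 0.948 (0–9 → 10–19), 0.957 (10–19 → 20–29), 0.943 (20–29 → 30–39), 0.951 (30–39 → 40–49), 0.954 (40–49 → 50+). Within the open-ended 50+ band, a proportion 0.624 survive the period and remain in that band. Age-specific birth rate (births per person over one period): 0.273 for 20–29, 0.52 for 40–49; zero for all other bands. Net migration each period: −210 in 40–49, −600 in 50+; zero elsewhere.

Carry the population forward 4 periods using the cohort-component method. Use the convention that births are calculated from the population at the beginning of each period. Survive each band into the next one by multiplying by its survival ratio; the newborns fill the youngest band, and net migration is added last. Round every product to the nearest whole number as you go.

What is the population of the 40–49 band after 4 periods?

18503

Period 1:
Births: 7800 × 0.273 = 2129  |  8500 × 0.52 = 4420 ⇒ total 6549
10–19: 23000 × 0.948 = 21804
20–29: 24200 × 0.957 = 23159
30–39: 7800 × 0.943 = 7355
40–49: 4700 × 0.951 = 4470
50+: 8500 × 0.954 + 7800 × 0.624 = 8109 + 4867 = 12976
Net migration: 40–49 − 210 → 4260; 50+ − 600 → 12376
Population now: 0–9=6549, 10–19=21804, 20–29=23159, 30–39=7355, 40–49=4260, 50+=12376
Period 2:
Births: 23159 × 0.273 = 6322  |  4260 × 0.52 = 2215 ⇒ total 8537
10–19: 6549 × 0.948 = 6208
20–29: 21804 × 0.957 = 20866
30–39: 23159 × 0.943 = 21839
40–49: 7355 × 0.951 = 6995
50+: 4260 × 0.954 + 12376 × 0.624 = 4064 + 7723 = 11787
Net migration: 40–49 − 210 → 6785; 50+ − 600 → 11187
Population now: 0–9=8537, 10–19=6208, 20–29=20866, 30–39=21839, 40–49=6785, 50+=11187
Period 3:
Births: 20866 × 0.273 = 5696  |  6785 × 0.52 = 3528 ⇒ total 9224
10–19: 8537 × 0.948 = 8093
20–29: 6208 × 0.957 = 5941
30–39: 20866 × 0.943 = 19677
40–49: 21839 × 0.951 = 20769
50+: 6785 × 0.954 + 11187 × 0.624 = 6473 + 6981 = 13454
Net migration: 40–49 − 210 → 20559; 50+ − 600 → 12854
Population now: 0–9=9224, 10–19=8093, 20–29=5941, 30–39=19677, 40–49=20559, 50+=12854
Period 4:
Births: 5941 × 0.273 = 1622  |  20559 × 0.52 = 10691 ⇒ total 12313
10–19: 9224 × 0.948 = 8744
20–29: 8093 × 0.957 = 7745
30–39: 5941 × 0.943 = 5602
40–49: 19677 × 0.951 = 18713
50+: 20559 × 0.954 + 12854 × 0.624 = 19613 + 8021 = 27634
Net migration: 40–49 − 210 → 18503; 50+ − 600 → 27034
Population now: 0–9=12313, 10–19=8744, 20–29=7745, 30–39=5602, 40–49=18503, 50+=27034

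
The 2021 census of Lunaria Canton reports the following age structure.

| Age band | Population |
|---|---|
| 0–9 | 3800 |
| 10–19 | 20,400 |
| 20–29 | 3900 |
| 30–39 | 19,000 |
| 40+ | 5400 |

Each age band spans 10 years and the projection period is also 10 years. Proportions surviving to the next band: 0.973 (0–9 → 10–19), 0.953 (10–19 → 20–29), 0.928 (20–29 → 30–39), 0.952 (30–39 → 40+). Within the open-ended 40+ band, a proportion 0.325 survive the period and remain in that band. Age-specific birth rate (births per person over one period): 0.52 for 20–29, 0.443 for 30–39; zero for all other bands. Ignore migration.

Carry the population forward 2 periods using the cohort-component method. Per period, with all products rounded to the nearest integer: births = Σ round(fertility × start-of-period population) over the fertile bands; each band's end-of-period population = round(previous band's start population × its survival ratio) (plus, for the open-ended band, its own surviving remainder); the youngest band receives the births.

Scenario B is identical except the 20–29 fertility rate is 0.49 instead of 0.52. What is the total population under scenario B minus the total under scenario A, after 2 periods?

-697

(Bands numbered youngest = 1 to oldest = 5.)
Period 1.
Births: 3900 × 0.52 = 2028  |  19000 × 0.443 = 8417 → 10445
Band 2: 3800 × 0.973 = 3697
Band 3: 20400 × 0.953 = 19441
Band 4: 3900 × 0.928 = 3619
Band 5: 19000 × 0.952 + 5400 × 0.325 = 18088 + 1755 = 19843
→ [10445, 3697, 19441, 3619, 19843]
Period 2.
Births: 19441 × 0.52 = 10109  |  3619 × 0.443 = 1603 → 11712
Band 2: 10445 × 0.973 = 10163
Band 3: 3697 × 0.953 = 3523
Band 4: 19441 × 0.928 = 18041
Band 5: 3619 × 0.952 + 19843 × 0.325 = 3445 + 6449 = 9894
→ [11712, 10163, 3523, 18041, 9894]
Scenario A total after 2 periods: 53333
Scenario B projection —
Period 1.
Births: 3900 × 0.49 = 1911  |  19000 × 0.443 = 8417 → 10328
Band 2: 3800 × 0.973 = 3697
Band 3: 20400 × 0.953 = 19441
Band 4: 3900 × 0.928 = 3619
Band 5: 19000 × 0.952 + 5400 × 0.325 = 18088 + 1755 = 19843
→ [10328, 3697, 19441, 3619, 19843]
Period 2.
Births: 19441 × 0.49 = 9526  |  3619 × 0.443 = 1603 → 11129
Band 2: 10328 × 0.973 = 10049
Band 3: 3697 × 0.953 = 3523
Band 4: 19441 × 0.928 = 18041
Band 5: 3619 × 0.952 + 19843 × 0.325 = 3445 + 6449 = 9894
→ [11129, 10049, 3523, 18041, 9894]
Scenario B total after 2 periods: 52636
Difference B − A = 52636 − 53333 = -697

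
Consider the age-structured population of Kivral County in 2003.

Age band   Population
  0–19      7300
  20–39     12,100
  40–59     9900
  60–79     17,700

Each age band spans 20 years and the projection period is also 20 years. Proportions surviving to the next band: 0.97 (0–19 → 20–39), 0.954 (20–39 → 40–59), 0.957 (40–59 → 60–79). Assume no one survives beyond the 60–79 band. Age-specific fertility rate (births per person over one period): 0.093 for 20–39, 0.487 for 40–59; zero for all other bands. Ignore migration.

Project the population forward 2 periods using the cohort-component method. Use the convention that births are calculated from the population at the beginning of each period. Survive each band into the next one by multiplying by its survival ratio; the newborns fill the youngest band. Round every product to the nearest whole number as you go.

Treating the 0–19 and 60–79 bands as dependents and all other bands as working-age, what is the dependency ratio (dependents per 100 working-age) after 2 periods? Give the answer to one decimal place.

— Period 1 —
Births: 12100 * 0.093 = 1125 ; 9900 * 0.487 = 4821 → 5946
20–39: 7300 * 0.97 = 7081
40–59: 12100 * 0.954 = 11543
60–79: 9900 * 0.957 = 9474
Population now: 0–19=5946, 20–39=7081, 40–59=11543, 60–79=9474
— Period 2 —
Births: 7081 * 0.093 = 659 ; 11543 * 0.487 = 5621 → 6280
20–39: 5946 * 0.97 = 5768
40–59: 7081 * 0.954 = 6755
60–79: 11543 * 0.957 = 11047
Population now: 0–19=6280, 20–39=5768, 40–59=6755, 60–79=11047
Dependents (band 0–19 + band 60–79) = 6280 + 11047 = 17327; working-age = 12523; ratio = 17327/12523 × 100 = 138.4

138.4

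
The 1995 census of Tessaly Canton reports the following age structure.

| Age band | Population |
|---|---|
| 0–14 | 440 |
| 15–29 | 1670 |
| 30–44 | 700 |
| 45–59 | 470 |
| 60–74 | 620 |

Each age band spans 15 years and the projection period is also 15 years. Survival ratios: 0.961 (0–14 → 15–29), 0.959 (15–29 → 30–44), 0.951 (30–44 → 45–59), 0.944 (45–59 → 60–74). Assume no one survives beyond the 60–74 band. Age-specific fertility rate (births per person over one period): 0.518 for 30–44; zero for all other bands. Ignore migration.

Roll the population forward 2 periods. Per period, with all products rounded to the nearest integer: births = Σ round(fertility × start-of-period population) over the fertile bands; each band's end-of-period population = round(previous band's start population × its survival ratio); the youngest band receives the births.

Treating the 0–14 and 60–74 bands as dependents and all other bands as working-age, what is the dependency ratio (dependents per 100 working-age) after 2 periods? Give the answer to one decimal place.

64.0

Numbering the groups 1..5 from youngest to oldest:
Period 1.
Births: 700 × 0.518 = 363
Group 2: 440 × 0.961 = 423
Group 3: 1670 × 0.959 = 1602
Group 4: 700 × 0.951 = 666
Group 5: 470 × 0.944 = 444
Giving 363 / 423 / 1602 / 666 / 444.
Period 2.
Births: 1602 × 0.518 = 830
Group 2: 363 × 0.961 = 349
Group 3: 423 × 0.959 = 406
Group 4: 1602 × 0.951 = 1524
Group 5: 666 × 0.944 = 629
Giving 830 / 349 / 406 / 1524 / 629.
Dependents (band 0–14 + band 60–74) = 830 + 629 = 1459; working-age = 2279; ratio = 1459/2279 × 100 = 64.0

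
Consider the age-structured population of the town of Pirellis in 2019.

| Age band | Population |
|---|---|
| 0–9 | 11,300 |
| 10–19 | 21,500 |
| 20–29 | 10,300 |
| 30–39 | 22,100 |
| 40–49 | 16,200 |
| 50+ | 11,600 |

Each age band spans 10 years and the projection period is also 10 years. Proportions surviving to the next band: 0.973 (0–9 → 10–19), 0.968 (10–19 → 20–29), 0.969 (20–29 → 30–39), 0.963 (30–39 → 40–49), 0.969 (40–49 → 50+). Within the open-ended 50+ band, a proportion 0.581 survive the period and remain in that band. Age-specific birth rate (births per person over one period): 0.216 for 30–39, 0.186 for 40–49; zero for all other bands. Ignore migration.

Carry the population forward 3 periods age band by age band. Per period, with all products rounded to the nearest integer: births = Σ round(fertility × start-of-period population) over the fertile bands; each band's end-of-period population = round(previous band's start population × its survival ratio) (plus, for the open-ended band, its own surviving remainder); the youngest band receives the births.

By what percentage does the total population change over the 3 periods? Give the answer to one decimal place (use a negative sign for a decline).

-16.1

After projecting period 1:
Births: 22100 * 0.216 = 4774  |  16200 * 0.186 = 3013 → total 7787
10–19: 11300 * 0.973 = 10995
20–29: 21500 * 0.968 = 20812
30–39: 10300 * 0.969 = 9981
40–49: 22100 * 0.963 = 21282
50+: 16200 * 0.969 + 11600 * 0.581 = 15698 + 6740 = 22438
End of period: [7787, 10995, 20812, 9981, 21282, 22438]
After projecting period 2:
Births: 9981 * 0.216 = 2156  |  21282 * 0.186 = 3958 → total 6114
10–19: 7787 * 0.973 = 7577
20–29: 10995 * 0.968 = 10643
30–39: 20812 * 0.969 = 20167
40–49: 9981 * 0.963 = 9612
50+: 21282 * 0.969 + 22438 * 0.581 = 20622 + 13036 = 33658
End of period: [6114, 7577, 10643, 20167, 9612, 33658]
After projecting period 3:
Births: 20167 * 0.216 = 4356  |  9612 * 0.186 = 1788 → total 6144
10–19: 6114 * 0.973 = 5949
20–29: 7577 * 0.968 = 7335
30–39: 10643 * 0.969 = 10313
40–49: 20167 * 0.963 = 19421
50+: 9612 * 0.969 + 33658 * 0.581 = 9314 + 19555 = 28869
End of period: [6144, 5949, 7335, 10313, 19421, 28869]
Total: 93000 → 78031; change = -14969; percentage change = -16.1%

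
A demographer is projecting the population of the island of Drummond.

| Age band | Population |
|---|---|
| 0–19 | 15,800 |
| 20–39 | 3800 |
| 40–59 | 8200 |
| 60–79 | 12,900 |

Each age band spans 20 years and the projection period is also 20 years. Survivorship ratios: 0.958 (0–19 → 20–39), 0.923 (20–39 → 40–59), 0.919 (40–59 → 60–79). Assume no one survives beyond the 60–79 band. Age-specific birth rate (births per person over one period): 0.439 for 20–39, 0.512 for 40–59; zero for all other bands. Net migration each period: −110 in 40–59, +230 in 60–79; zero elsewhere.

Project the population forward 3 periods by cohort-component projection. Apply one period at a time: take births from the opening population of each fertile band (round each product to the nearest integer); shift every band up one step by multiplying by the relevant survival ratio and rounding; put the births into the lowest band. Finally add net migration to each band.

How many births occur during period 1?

5866

Period 1:
Births: 3800 × 0.439 = 1668  |  8200 × 0.512 = 4198 → 5866
20–39: 15800 × 0.958 = 15136
40–59: 3800 × 0.923 = 3507
60–79: 8200 × 0.919 = 7536
Net migration: 40–59 − 110 → 3397; 60–79 + 230 → 7766
Giving 5866 / 15136 / 3397 / 7766.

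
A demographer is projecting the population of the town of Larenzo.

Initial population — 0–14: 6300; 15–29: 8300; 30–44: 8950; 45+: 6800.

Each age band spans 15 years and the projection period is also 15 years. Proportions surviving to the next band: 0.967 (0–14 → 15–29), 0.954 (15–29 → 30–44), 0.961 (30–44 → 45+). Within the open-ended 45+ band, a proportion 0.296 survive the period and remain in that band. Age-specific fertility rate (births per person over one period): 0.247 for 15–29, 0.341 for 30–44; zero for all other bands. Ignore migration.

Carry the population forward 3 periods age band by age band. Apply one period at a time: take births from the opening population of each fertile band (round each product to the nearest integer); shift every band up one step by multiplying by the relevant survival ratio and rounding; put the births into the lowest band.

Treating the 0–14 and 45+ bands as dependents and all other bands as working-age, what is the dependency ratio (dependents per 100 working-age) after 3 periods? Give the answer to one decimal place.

Period 1:
Births: 8300 × 0.247 = 2050 ; 8950 × 0.341 = 3052 — total 5102
15–29: 6300 × 0.967 = 6092
30–44: 8300 × 0.954 = 7918
45+: 8950 × 0.961 + 6800 × 0.296 = 8601 + 2013 = 10614
End of period: [5102, 6092, 7918, 10614]
Period 2:
Births: 6092 × 0.247 = 1505 ; 7918 × 0.341 = 2700 — total 4205
15–29: 5102 × 0.967 = 4934
30–44: 6092 × 0.954 = 5812
45+: 7918 × 0.961 + 10614 × 0.296 = 7609 + 3142 = 10751
End of period: [4205, 4934, 5812, 10751]
Period 3:
Births: 4934 × 0.247 = 1219 ; 5812 × 0.341 = 1982 — total 3201
15–29: 4205 × 0.967 = 4066
30–44: 4934 × 0.954 = 4707
45+: 5812 × 0.961 + 10751 × 0.296 = 5585 + 3182 = 8767
End of period: [3201, 4066, 4707, 8767]
Dependents (band 0–14 + band 45+) = 3201 + 8767 = 11968; working-age = 8773; ratio = 11968/8773 × 100 = 136.4

136.4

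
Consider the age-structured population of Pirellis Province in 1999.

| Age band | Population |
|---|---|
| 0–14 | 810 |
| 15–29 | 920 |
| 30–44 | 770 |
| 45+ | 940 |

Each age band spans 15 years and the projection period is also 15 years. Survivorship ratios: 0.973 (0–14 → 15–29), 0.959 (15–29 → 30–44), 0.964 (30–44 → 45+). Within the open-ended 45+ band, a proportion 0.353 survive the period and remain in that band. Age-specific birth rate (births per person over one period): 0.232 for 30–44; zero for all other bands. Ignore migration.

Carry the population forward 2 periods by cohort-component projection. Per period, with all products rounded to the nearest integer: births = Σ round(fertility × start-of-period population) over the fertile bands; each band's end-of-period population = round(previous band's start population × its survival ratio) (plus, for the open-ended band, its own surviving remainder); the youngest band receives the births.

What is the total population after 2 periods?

2364

After projecting period 1:
Births: 770 * 0.232 = 179
15–29: 810 * 0.973 = 788
30–44: 920 * 0.959 = 882
45+: 770 * 0.964 + 940 * 0.353 = 742 + 332 = 1074
→ [179, 788, 882, 1074]
After projecting period 2:
Births: 882 * 0.232 = 205
15–29: 179 * 0.973 = 174
30–44: 788 * 0.959 = 756
45+: 882 * 0.964 + 1074 * 0.353 = 850 + 379 = 1229
→ [205, 174, 756, 1229]
Total after period 2: 205 + 174 + 756 + 1229 = 2364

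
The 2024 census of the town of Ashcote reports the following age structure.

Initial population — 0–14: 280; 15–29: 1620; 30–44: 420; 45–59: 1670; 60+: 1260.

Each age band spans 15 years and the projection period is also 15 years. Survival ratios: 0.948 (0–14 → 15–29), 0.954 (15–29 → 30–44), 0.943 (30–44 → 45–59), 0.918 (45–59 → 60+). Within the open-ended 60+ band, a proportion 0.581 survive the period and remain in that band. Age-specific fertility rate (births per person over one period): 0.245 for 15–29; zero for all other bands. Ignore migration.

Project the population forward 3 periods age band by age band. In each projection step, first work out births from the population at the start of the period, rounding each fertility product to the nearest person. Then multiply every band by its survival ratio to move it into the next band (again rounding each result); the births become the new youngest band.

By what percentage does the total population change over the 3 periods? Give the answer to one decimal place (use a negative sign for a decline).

— Period 1 —
Births: 1620 * 0.245 = 397
15–29: 280 * 0.948 = 265
30–44: 1620 * 0.954 = 1545
45–59: 420 * 0.943 = 396
60+: 1670 * 0.918 + 1260 * 0.581 = 1533 + 732 = 2265
Population now: 0–14=397, 15–29=265, 30–44=1545, 45–59=396, 60+=2265
— Period 2 —
Births: 265 * 0.245 = 65
15–29: 397 * 0.948 = 376
30–44: 265 * 0.954 = 253
45–59: 1545 * 0.943 = 1457
60+: 396 * 0.918 + 2265 * 0.581 = 364 + 1316 = 1680
Population now: 0–14=65, 15–29=376, 30–44=253, 45–59=1457, 60+=1680
— Period 3 —
Births: 376 * 0.245 = 92
15–29: 65 * 0.948 = 62
30–44: 376 * 0.954 = 359
45–59: 253 * 0.943 = 239
60+: 1457 * 0.918 + 1680 * 0.581 = 1338 + 976 = 2314
Population now: 0–14=92, 15–29=62, 30–44=359, 45–59=239, 60+=2314
Total: 5250 → 3066; change = -2184; percentage change = -41.6%

-41.6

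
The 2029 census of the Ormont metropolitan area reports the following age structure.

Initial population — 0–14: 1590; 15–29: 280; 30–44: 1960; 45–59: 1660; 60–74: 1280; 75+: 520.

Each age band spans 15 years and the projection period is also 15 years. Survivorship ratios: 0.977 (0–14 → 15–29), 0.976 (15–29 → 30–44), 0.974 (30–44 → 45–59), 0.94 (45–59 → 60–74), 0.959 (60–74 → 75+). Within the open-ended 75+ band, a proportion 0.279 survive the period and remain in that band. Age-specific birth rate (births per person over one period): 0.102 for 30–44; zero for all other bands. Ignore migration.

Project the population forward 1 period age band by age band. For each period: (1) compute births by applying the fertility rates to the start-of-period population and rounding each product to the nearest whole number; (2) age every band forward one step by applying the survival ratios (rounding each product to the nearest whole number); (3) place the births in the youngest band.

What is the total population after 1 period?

6868

After projecting period 1:
Births: 1960 * 0.102 = 200
15–29: 1590 * 0.977 = 1553
30–44: 280 * 0.976 = 273
45–59: 1960 * 0.974 = 1909
60–74: 1660 * 0.94 = 1560
75+: 1280 * 0.959 + 520 * 0.279 = 1228 + 145 = 1373
→ [200, 1553, 273, 1909, 1560, 1373]
Total after period 1: 200 + 1553 + 273 + 1909 + 1560 + 1373 = 6868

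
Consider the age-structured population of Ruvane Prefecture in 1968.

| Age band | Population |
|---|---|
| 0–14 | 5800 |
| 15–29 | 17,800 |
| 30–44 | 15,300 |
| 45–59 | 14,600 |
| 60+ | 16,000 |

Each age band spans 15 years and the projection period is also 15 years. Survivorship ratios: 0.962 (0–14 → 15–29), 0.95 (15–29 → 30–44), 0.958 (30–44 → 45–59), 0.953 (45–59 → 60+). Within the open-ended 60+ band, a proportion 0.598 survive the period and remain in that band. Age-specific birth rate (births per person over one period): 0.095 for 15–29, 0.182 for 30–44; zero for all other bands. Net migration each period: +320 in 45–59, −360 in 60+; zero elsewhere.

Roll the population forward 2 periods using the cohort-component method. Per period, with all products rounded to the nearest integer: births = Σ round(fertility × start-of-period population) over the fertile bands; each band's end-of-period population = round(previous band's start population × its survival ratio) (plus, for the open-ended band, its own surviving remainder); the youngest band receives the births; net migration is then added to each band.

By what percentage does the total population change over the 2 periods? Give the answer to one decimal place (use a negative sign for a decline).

-17.3

After projecting period 1:
Births: 17800 × 0.095 = 1691  |  15300 × 0.182 = 2785 ⇒ total 4476
15–29: 5800 × 0.962 = 5580
30–44: 17800 × 0.95 = 16910
45–59: 15300 × 0.958 = 14657
60+: 14600 × 0.953 + 16000 × 0.598 = 13914 + 9568 = 23482
Net migration: 45–59 + 320 → 14977; 60+ − 360 → 23122
Giving 4476 / 5580 / 16910 / 14977 / 23122.
After projecting period 2:
Births: 5580 × 0.095 = 530  |  16910 × 0.182 = 3078 ⇒ total 3608
15–29: 4476 × 0.962 = 4306
30–44: 5580 × 0.95 = 5301
45–59: 16910 × 0.958 = 16200
60+: 14977 × 0.953 + 23122 × 0.598 = 14273 + 13827 = 28100
Net migration: 45–59 + 320 → 16520; 60+ − 360 → 27740
Giving 3608 / 4306 / 5301 / 16520 / 27740.
Total: 69500 → 57475; change = -12025; percentage change = -17.3%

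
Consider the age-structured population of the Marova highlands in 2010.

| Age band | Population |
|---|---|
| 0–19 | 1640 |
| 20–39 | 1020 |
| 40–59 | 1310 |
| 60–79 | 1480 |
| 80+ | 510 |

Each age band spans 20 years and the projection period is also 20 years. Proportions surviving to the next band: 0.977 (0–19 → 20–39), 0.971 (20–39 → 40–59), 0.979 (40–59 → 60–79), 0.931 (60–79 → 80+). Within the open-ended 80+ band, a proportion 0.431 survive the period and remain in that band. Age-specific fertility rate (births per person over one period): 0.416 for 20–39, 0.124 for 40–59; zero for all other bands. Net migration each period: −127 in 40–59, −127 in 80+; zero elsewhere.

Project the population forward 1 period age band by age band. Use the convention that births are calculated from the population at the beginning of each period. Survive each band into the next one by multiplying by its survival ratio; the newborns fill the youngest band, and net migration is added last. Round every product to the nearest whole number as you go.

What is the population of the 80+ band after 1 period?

1471

(Bands numbered youngest = 1 to oldest = 5.)
Period 1:
Births: 1020 × 0.416 = 424, 1310 × 0.124 = 162 — total 586
Band 2: 1640 × 0.977 = 1602
Band 3: 1020 × 0.971 = 990
Band 4: 1310 × 0.979 = 1282
Band 5: 1480 × 0.931 + 510 × 0.431 = 1378 + 220 = 1598
Net migration: Band 3 − 127 → 863; Band 5 − 127 → 1471
End of period: [586, 1602, 863, 1282, 1471]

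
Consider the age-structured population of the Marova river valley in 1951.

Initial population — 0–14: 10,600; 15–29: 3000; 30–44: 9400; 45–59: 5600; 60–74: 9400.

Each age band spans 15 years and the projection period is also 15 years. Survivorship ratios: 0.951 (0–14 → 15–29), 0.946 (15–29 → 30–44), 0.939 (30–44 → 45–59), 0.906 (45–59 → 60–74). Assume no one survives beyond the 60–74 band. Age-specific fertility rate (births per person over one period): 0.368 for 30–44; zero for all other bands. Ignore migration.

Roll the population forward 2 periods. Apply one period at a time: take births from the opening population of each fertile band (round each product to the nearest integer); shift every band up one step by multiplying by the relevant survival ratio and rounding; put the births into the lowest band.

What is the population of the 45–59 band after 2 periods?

2665

(Groups numbered youngest = 1 to oldest = 5.)
[period 1]
Births: 9400 × 0.368 = 3459
Group 2: 10600 × 0.951 = 10081
Group 3: 3000 × 0.946 = 2838
Group 4: 9400 × 0.939 = 8827
Group 5: 5600 × 0.906 = 5074
End of period: [3459, 10081, 2838, 8827, 5074]
[period 2]
Births: 2838 × 0.368 = 1044
Group 2: 3459 × 0.951 = 3290
Group 3: 10081 × 0.946 = 9537
Group 4: 2838 × 0.939 = 2665
Group 5: 8827 × 0.906 = 7997
End of period: [1044, 3290, 9537, 2665, 7997]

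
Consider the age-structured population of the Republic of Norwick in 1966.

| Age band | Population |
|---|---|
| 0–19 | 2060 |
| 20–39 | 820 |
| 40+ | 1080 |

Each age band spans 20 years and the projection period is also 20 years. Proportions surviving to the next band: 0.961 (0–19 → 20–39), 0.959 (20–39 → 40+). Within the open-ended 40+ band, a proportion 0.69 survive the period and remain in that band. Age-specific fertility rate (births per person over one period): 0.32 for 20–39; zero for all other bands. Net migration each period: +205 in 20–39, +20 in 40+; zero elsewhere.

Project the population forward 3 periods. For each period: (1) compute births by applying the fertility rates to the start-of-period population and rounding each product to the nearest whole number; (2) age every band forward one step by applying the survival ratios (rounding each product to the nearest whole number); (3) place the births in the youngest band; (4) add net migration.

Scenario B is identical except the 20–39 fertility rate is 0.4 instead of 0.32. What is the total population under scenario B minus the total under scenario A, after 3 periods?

291

Period 1:
Births: 820 * 0.32 = 262
20–39: 2060 * 0.961 = 1980
40+: 820 * 0.959 + 1080 * 0.69 = 786 + 745 = 1531
Net migration: 20–39 + 205 → 2185; 40+ + 20 → 1551
→ [262, 2185, 1551]
Period 2:
Births: 2185 * 0.32 = 699
20–39: 262 * 0.961 = 252
40+: 2185 * 0.959 + 1551 * 0.69 = 2095 + 1070 = 3165
Net migration: 20–39 + 205 → 457; 40+ + 20 → 3185
→ [699, 457, 3185]
Period 3:
Births: 457 * 0.32 = 146
20–39: 699 * 0.961 = 672
40+: 457 * 0.959 + 3185 * 0.69 = 438 + 2198 = 2636
Net migration: 20–39 + 205 → 877; 40+ + 20 → 2656
→ [146, 877, 2656]
Scenario A total after 3 periods: 3679
Scenario B projection —
Period 1:
Births: 820 * 0.4 = 328
20–39: 2060 * 0.961 = 1980
40+: 820 * 0.959 + 1080 * 0.69 = 786 + 745 = 1531
Net migration: 20–39 + 205 → 2185; 40+ + 20 → 1551
→ [328, 2185, 1551]
Period 2:
Births: 2185 * 0.4 = 874
20–39: 328 * 0.961 = 315
40+: 2185 * 0.959 + 1551 * 0.69 = 2095 + 1070 = 3165
Net migration: 20–39 + 205 → 520; 40+ + 20 → 3185
→ [874, 520, 3185]
Period 3:
Births: 520 * 0.4 = 208
20–39: 874 * 0.961 = 840
40+: 520 * 0.959 + 3185 * 0.69 = 499 + 2198 = 2697
Net migration: 20–39 + 205 → 1045; 40+ + 20 → 2717
→ [208, 1045, 2717]
Scenario B total after 3 periods: 3970
Difference B − A = 3970 − 3679 = 291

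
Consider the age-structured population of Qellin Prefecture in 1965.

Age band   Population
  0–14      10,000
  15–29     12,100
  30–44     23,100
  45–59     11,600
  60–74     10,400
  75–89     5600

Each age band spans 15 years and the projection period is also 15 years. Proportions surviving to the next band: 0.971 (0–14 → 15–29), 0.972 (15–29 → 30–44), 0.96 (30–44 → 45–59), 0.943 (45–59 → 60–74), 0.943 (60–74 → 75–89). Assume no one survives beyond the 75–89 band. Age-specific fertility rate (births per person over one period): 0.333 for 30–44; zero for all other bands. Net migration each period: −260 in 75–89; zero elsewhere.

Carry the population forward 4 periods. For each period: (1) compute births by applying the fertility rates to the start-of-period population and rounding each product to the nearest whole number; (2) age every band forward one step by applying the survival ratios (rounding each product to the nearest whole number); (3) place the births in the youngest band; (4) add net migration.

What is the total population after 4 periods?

34460

Period 1:
Births: 23100 × 0.333 = 7692
15–29: 10000 × 0.971 = 9710
30–44: 12100 × 0.972 = 11761
45–59: 23100 × 0.96 = 22176
60–74: 11600 × 0.943 = 10939
75–89: 10400 × 0.943 = 9807
Net migration: 75–89 − 260 → 9547
→ [7692, 9710, 11761, 22176, 10939, 9547]
Period 2:
Births: 11761 × 0.333 = 3916
15–29: 7692 × 0.971 = 7469
30–44: 9710 × 0.972 = 9438
45–59: 11761 × 0.96 = 11291
60–74: 22176 × 0.943 = 20912
75–89: 10939 × 0.943 = 10315
Net migration: 75–89 − 260 → 10055
→ [3916, 7469, 9438, 11291, 20912, 10055]
Period 3:
Births: 9438 × 0.333 = 3143
15–29: 3916 × 0.971 = 3802
30–44: 7469 × 0.972 = 7260
45–59: 9438 × 0.96 = 9060
60–74: 11291 × 0.943 = 10647
75–89: 20912 × 0.943 = 19720
Net migration: 75–89 − 260 → 19460
→ [3143, 3802, 7260, 9060, 10647, 19460]
Period 4:
Births: 7260 × 0.333 = 2418
15–29: 3143 × 0.971 = 3052
30–44: 3802 × 0.972 = 3696
45–59: 7260 × 0.96 = 6970
60–74: 9060 × 0.943 = 8544
75–89: 10647 × 0.943 = 10040
Net migration: 75–89 − 260 → 9780
→ [2418, 3052, 3696, 6970, 8544, 9780]
Total after period 4: 2418 + 3052 + 3696 + 6970 + 8544 + 9780 = 34460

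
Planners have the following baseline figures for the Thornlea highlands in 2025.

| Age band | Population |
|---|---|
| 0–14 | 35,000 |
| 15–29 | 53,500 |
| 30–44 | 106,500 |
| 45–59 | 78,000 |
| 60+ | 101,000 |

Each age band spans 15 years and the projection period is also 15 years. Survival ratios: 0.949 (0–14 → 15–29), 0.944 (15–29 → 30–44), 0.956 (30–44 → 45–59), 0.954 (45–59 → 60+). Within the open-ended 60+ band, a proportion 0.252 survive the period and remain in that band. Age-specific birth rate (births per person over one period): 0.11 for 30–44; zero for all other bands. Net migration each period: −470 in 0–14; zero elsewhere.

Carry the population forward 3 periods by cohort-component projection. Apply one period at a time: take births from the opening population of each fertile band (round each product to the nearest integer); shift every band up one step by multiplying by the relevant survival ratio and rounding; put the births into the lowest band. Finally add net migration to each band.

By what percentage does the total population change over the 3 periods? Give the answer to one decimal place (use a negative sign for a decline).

-66.6

Numbering the bands 1..5 from youngest to oldest:
After projecting period 1:
Births: 106500 × 0.11 = 11715
Band 2: 35000 × 0.949 = 33215
Band 3: 53500 × 0.944 = 50504
Band 4: 106500 × 0.956 = 101814
Band 5: 78000 × 0.954 + 101000 × 0.252 = 74412 + 25452 = 99864
Net migration: Band 1 − 470 → 11245
End of period: [11245, 33215, 50504, 101814, 99864]
After projecting period 2:
Births: 50504 × 0.11 = 5555
Band 2: 11245 × 0.949 = 10672
Band 3: 33215 × 0.944 = 31355
Band 4: 50504 × 0.956 = 48282
Band 5: 101814 × 0.954 + 99864 × 0.252 = 97131 + 25166 = 122297
Net migration: Band 1 − 470 → 5085
End of period: [5085, 10672, 31355, 48282, 122297]
After projecting period 3:
Births: 31355 × 0.11 = 3449
Band 2: 5085 × 0.949 = 4826
Band 3: 10672 × 0.944 = 10074
Band 4: 31355 × 0.956 = 29975
Band 5: 48282 × 0.954 + 122297 × 0.252 = 46061 + 30819 = 76880
Net migration: Band 1 − 470 → 2979
End of period: [2979, 4826, 10074, 29975, 76880]
Total: 374000 → 124734; change = -249266; percentage change = -66.6%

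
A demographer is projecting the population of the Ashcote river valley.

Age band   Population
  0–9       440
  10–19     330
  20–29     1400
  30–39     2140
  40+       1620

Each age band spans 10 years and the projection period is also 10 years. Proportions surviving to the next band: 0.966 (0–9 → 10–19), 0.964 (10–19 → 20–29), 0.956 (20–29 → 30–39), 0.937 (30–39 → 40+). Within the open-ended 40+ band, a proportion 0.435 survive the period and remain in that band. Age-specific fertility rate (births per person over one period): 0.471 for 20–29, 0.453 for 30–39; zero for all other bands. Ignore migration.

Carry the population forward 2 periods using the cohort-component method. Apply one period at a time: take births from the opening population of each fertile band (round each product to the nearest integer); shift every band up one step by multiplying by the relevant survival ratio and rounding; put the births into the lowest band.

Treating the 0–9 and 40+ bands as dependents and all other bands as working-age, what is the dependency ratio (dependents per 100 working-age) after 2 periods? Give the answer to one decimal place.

139.4

After projecting period 1:
Births: 1400 × 0.471 = 659  |  2140 × 0.453 = 969 ⇒ total 1628
10–19: 440 × 0.966 = 425
20–29: 330 × 0.964 = 318
30–39: 1400 × 0.956 = 1338
40+: 2140 × 0.937 + 1620 × 0.435 = 2005 + 705 = 2710
Giving 1628 / 425 / 318 / 1338 / 2710.
After projecting period 2:
Births: 318 × 0.471 = 150  |  1338 × 0.453 = 606 ⇒ total 756
10–19: 1628 × 0.966 = 1573
20–29: 425 × 0.964 = 410
30–39: 318 × 0.956 = 304
40+: 1338 × 0.937 + 2710 × 0.435 = 1254 + 1179 = 2433
Giving 756 / 1573 / 410 / 304 / 2433.
Dependents (band 0–9 + band 40+) = 756 + 2433 = 3189; working-age = 2287; ratio = 3189/2287 × 100 = 139.4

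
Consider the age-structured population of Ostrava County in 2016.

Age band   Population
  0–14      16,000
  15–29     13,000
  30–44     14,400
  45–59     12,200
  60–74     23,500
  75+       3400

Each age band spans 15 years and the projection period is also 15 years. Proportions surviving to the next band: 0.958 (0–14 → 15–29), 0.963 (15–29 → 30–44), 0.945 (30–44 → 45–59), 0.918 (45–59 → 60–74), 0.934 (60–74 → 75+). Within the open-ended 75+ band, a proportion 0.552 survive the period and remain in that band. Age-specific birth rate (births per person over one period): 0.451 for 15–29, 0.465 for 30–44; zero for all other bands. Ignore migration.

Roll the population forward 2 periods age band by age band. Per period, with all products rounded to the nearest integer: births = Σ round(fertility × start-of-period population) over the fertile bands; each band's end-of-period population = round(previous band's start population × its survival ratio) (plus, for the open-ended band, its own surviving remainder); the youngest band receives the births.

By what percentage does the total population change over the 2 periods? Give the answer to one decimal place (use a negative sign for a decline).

6.0

(Bands numbered youngest = 1 to oldest = 6.)
Period 1.
Births: 13000 × 0.451 = 5863  |  14400 × 0.465 = 6696 ⇒ total 12559
Band 2: 16000 × 0.958 = 15328
Band 3: 13000 × 0.963 = 12519
Band 4: 14400 × 0.945 = 13608
Band 5: 12200 × 0.918 = 11200
Band 6: 23500 × 0.934 + 3400 × 0.552 = 21949 + 1877 = 23826
→ [12559, 15328, 12519, 13608, 11200, 23826]
Period 2.
Births: 15328 × 0.451 = 6913  |  12519 × 0.465 = 5821 ⇒ total 12734
Band 2: 12559 × 0.958 = 12032
Band 3: 15328 × 0.963 = 14761
Band 4: 12519 × 0.945 = 11830
Band 5: 13608 × 0.918 = 12492
Band 6: 11200 × 0.934 + 23826 × 0.552 = 10461 + 13152 = 23613
→ [12734, 12032, 14761, 11830, 12492, 23613]
Total: 82500 → 87462; change = 4962; percentage change = 6.0%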